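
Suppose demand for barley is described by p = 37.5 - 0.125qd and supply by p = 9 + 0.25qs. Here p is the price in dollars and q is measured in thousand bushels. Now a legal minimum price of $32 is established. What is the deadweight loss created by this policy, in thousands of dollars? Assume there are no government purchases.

192

Rearranging demand gives qd = 300 - 8p; rearranging supply gives qs = 4p - 36. In a free market, 300 - 8p = 4p - 36 gives the equilibrium p* = 28, q* = 76.
Because the floor (32) lies above the market-clearing price, it is binding.
At p = 32: qd = 300 - 8·32 = 44 and qs = 4·32 - 36 = 92.
Quantity traded falls to 44. At q = 44 the demand price is (300 - 44)/8 = 32 and the supply price is (36 + 44)/4 = 20.
Deadweight loss = ½ · (32 - 20) · (76 - 44) = ½ · 12 · 32 = 192.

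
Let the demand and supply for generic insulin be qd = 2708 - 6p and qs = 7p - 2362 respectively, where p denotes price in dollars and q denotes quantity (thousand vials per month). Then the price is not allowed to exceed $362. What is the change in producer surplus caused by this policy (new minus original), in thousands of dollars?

In a free market, 2708 - 6p = 7p - 2362 gives the equilibrium p* = 390, q* = 368.
The ceiling of 362 is below the equilibrium price 390, so it binds.
At p = 362: qd = 2708 - 6·362 = 536 and qs = 7·362 - 2362 = 172.
Producer surplus without the control is ½ · (390 - 2362/7) · 368 = 67712/7.
With the ceiling, producers sell 172 units at 362, so PS = ½ · (362 - 2362/7) · 172 = 14792/7.
Change in producer surplus = 14792/7 - 67712/7 = -7560.

-7560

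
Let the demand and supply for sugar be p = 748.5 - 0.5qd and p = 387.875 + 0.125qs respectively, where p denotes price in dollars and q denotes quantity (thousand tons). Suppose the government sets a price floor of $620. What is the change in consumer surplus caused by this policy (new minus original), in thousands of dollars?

Rearranging demand gives qd = 1497 - 2p; rearranging supply gives qs = 8p - 3103. Without the control the market clears where 1497 - 2p = 8p - 3103, i.e. p* = 460 and q* = 577.
The floor of 620 is above the equilibrium price 460, so it binds.
At p = 620: qd = 1497 - 2·620 = 257 and qs = 8·620 - 3103 = 1857.
Consumer surplus without the control is ½ · (748.5 - 460) · 577 = 83232.25.
With the floor, consumers buy 257 units at 620, so CS = ½ · (748.5 - 620) · 257 = 16512.25.
Change in consumer surplus = 16512.25 - 83232.25 = -66720.

-66720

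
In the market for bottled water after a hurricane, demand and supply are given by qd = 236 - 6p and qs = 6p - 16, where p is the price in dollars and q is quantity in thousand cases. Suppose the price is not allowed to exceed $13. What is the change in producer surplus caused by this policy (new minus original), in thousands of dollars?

Setting quantity demanded equal to quantity supplied, 236 - 6p = 6p - 16, gives p* = 21 and q* = 110.
Because the ceiling (13) lies below the market-clearing price, it is binding.
At p = 13: qd = 236 - 6·13 = 158 and qs = 6·13 - 16 = 62.
Producer surplus without the control is ½ · (21 - 8/3) · 110 = 3025/3.
With the ceiling, producers sell 62 units at 13, so PS = ½ · (13 - 8/3) · 62 = 961/3.
Change in producer surplus = 961/3 - 3025/3 = -688.

-688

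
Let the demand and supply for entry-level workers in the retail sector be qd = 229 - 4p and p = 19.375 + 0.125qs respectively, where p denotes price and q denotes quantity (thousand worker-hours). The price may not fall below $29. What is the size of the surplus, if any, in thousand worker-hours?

Rearranging supply gives qs = 8p - 155. Without the control the market clears where 229 - 4p = 8p - 155, i.e. p* = 32 and q* = 101.
Since 29 is below p* = 32, the floor does not bind and the free-market outcome prevails.
Since the control does not bind, there is no surplus.

0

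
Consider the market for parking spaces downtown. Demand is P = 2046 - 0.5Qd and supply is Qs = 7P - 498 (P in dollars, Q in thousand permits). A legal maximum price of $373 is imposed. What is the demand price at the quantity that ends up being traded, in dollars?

989.5

Rearranging demand gives Qd = 4092 - 2P. In a free market, 4092 - 2P = 7P - 498 gives the equilibrium P* = 510, Q* = 3072.
Because the ceiling (373) lies below the market-clearing price, it is binding.
At P = 373: Qd = 4092 - 2·373 = 3346 and Qs = 7·373 - 498 = 2113.
Only 2113 units reach the market. On the demand curve, the marginal buyer's willingness to pay at Q = 2113 is (4092 - 2113)/2 = 989.5.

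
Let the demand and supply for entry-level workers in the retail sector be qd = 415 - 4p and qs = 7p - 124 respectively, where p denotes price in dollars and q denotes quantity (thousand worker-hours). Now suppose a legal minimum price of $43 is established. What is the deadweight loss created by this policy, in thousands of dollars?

0

In a free market, 415 - 4p = 7p - 124 gives the equilibrium p* = 49, q* = 219.
The floor of 43 is below the equilibrium price 49, so it is not binding; the market clears at p* = 49, q* = 219.
Since the control does not bind, no trades are prevented and deadweight loss is zero.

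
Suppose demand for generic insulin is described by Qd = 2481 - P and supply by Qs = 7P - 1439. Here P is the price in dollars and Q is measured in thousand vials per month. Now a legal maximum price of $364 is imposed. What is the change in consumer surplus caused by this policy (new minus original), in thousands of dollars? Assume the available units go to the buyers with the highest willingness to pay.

Setting quantity demanded equal to quantity supplied, 2481 - P = 7P - 1439, gives P* = 490 and Q* = 1991.
Since 364 < 490, the ceiling is binding.
At P = 364: Qd = 2481 - 364 = 2117 and Qs = 7·364 - 1439 = 1109.
Consumer surplus without the control is ½ · (2481 - 490) · 1991 = 1982040.5.
With the ceiling, 1109 units are sold at 364 (assume they go to the highest-value buyers). The demand price at Q = 1109 is 1372, so CS = ½ · [(2481 - 364) + (1372 - 364)] · 1109 = 1732812.5.
Change in consumer surplus = 1732812.5 - 1982040.5 = -249228.

-249228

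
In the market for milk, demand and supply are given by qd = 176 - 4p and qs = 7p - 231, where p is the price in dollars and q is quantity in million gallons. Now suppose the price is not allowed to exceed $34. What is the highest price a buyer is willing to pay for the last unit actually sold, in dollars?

42.25

Equilibrium: 176 - 4p = 7p - 231, so 407 = 11p and p* = 37, q* = 28.
The ceiling of 34 is below the equilibrium price 37, so it binds.
At p = 34: qd = 176 - 4·34 = 40 and qs = 7·34 - 231 = 7.
Only 7 units reach the market. On the demand curve, the marginal buyer's willingness to pay at q = 7 is (176 - 7)/4 = 42.25.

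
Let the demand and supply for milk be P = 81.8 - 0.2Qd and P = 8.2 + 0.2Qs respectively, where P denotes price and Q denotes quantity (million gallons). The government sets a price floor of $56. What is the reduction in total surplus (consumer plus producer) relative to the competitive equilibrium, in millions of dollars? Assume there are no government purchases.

Rearranging demand gives Qd = 409 - 5P; rearranging supply gives Qs = 5P - 41. Without the control the market clears where 409 - 5P = 5P - 41, i.e. P* = 45 and Q* = 184.
The floor of 56 is above the equilibrium price 45, so it binds.
At P = 56: Qd = 409 - 5·56 = 129 and Qs = 5·56 - 41 = 239.
Quantity traded falls to 129. At Q = 129 the demand price is (409 - 129)/5 = 56 and the supply price is (41 + 129)/5 = 34.
Deadweight loss = ½ · (56 - 34) · (184 - 129) = ½ · 22 · 55 = 605.

605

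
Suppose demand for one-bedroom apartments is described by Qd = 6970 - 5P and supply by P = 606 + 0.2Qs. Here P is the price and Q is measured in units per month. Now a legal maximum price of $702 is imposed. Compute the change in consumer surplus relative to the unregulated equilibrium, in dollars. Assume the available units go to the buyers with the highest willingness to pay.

Rearranging supply gives Qs = 5P - 3030. Setting quantity demanded equal to quantity supplied, 6970 - 5P = 5P - 3030, gives P* = 1000 and Q* = 1970.
Because the ceiling (702) lies below the market-clearing price, it is binding.
At P = 702: Qd = 6970 - 5·702 = 3460 and Qs = 5·702 - 3030 = 480.
Consumer surplus without the control is ½ · (1394 - 1000) · 1970 = 388090.
With the ceiling, 480 units are sold at 702 (assume they go to the highest-value buyers). The demand price at Q = 480 is 1298, so CS = ½ · [(1394 - 702) + (1298 - 702)] · 480 = 309120.
Change in consumer surplus = 309120 - 388090 = -78970.

-78970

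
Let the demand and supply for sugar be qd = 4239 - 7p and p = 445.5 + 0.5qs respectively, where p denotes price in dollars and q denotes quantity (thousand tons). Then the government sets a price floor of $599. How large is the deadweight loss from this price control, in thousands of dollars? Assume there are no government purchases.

Rearranging supply gives qs = 2p - 891. Equilibrium: 4239 - 7p = 2p - 891, so 5130 = 9p and p* = 570, q* = 249.
Because the floor (599) lies above the market-clearing price, it is binding.
At p = 599: qd = 4239 - 7·599 = 46 and qs = 2·599 - 891 = 307.
Quantity traded falls to 46. At q = 46 the demand price is (4239 - 46)/7 = 599 and the supply price is (891 + 46)/2 = 468.5.
Deadweight loss = ½ · (599 - 468.5) · (249 - 46) = ½ · 130.5 · 203 = 13245.75.

13245.75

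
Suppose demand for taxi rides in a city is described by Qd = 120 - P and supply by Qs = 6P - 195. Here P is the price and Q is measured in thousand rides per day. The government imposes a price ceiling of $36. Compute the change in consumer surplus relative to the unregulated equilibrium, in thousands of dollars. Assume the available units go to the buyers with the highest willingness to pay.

-1269

In a free market, 120 - P = 6P - 195 gives the equilibrium P* = 45, Q* = 75.
The ceiling of 36 is below the equilibrium price 45, so it binds.
At P = 36: Qd = 120 - 36 = 84 and Qs = 6·36 - 195 = 21.
Consumer surplus without the control is ½ · (120 - 45) · 75 = 2812.5.
With the ceiling, 21 units are sold at 36 (assume they go to the highest-value buyers). The demand price at Q = 21 is 99, so CS = ½ · [(120 - 36) + (99 - 36)] · 21 = 1543.5.
Change in consumer surplus = 1543.5 - 2812.5 = -1269.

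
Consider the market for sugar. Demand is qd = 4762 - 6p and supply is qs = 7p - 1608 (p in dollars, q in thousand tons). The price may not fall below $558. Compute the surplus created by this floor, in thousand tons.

Equilibrium: 4762 - 6p = 7p - 1608, so 6370 = 13p and p* = 490, q* = 1822.
Because the floor (558) lies above the market-clearing price, it is binding.
At p = 558: qd = 4762 - 6·558 = 1414 and qs = 7·558 - 1608 = 2298.
Surplus = qs - qd = 2298 - 1414 = 884.

884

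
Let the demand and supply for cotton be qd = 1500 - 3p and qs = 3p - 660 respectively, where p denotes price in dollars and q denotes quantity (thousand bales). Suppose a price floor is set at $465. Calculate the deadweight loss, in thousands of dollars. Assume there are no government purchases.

In a free market, 1500 - 3p = 3p - 660 gives the equilibrium p* = 360, q* = 420.
The floor of 465 is above the equilibrium price 360, so it binds.
At p = 465: qd = 1500 - 3·465 = 105 and qs = 3·465 - 660 = 735.
Quantity traded falls to 105. At q = 105 the demand price is (1500 - 105)/3 = 465 and the supply price is (660 + 105)/3 = 255.
Deadweight loss = ½ · (465 - 255) · (420 - 105) = ½ · 210 · 315 = 33075.

33075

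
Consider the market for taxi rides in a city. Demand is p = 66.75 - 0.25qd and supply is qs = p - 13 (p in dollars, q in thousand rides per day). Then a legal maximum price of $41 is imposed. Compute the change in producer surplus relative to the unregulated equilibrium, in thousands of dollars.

Rearranging demand gives qd = 267 - 4p. Equilibrium: 267 - 4p = p - 13, so 280 = 5p and p* = 56, q* = 43.
The ceiling of 41 is below the equilibrium price 56, so it binds.
At p = 41: qd = 267 - 4·41 = 103 and qs = 41 - 13 = 28.
Producer surplus without the control is ½ · (56 - 13) · 43 = 924.5.
With the ceiling, producers sell 28 units at 41, so PS = ½ · (41 - 13) · 28 = 392.
Change in producer surplus = 392 - 924.5 = -532.5.

-532.5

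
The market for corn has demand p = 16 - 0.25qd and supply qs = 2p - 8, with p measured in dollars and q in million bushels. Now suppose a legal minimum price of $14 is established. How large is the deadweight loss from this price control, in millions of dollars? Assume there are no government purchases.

Rearranging demand gives qd = 64 - 4p. Without the control the market clears where 64 - 4p = 2p - 8, i.e. p* = 12 and q* = 16.
Since 14 > 12, the floor is binding.
At p = 14: qd = 64 - 4·14 = 8 and qs = 2·14 - 8 = 20.
Quantity traded falls to 8. At q = 8 the demand price is (64 - 8)/4 = 14 and the supply price is (8 + 8)/2 = 8.
Deadweight loss = ½ · (14 - 8) · (16 - 8) = ½ · 6 · 8 = 24.

24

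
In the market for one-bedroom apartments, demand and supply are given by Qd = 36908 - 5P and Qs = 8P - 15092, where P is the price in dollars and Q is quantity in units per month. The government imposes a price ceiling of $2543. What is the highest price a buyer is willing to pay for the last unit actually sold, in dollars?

Without the control the market clears where 36908 - 5P = 8P - 15092, i.e. P* = 4000 and Q* = 16908.
The ceiling of 2543 is below the equilibrium price 4000, so it binds.
At P = 2543: Qd = 36908 - 5·2543 = 24193 and Qs = 8·2543 - 15092 = 5252.
Only 5252 units reach the market. On the demand curve, the marginal buyer's willingness to pay at Q = 5252 is (36908 - 5252)/5 = 6331.2.

6331.2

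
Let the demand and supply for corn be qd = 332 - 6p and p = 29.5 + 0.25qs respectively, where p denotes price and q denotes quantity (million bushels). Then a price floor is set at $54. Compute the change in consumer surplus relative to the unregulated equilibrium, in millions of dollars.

Rearranging supply gives qs = 4p - 118. Equilibrium: 332 - 6p = 4p - 118, so 450 = 10p and p* = 45, q* = 62.
Since 54 > 45, the floor is binding.
At p = 54: qd = 332 - 6·54 = 8 and qs = 4·54 - 118 = 98.
Consumer surplus without the control is ½ · (166/3 - 45) · 62 = 961/3.
With the floor, consumers buy 8 units at 54, so CS = ½ · (166/3 - 54) · 8 = 16/3.
Change in consumer surplus = 16/3 - 961/3 = -315.

-315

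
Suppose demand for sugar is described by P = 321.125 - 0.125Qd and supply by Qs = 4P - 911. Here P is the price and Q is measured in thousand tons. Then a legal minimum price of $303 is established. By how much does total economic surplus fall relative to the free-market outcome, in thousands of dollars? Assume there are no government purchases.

Rearranging demand gives Qd = 2569 - 8P. Setting quantity demanded equal to quantity supplied, 2569 - 8P = 4P - 911, gives P* = 290 and Q* = 249.
Since 303 > 290, the floor is binding.
At P = 303: Qd = 2569 - 8·303 = 145 and Qs = 4·303 - 911 = 301.
Quantity traded falls to 145. At Q = 145 the demand price is (2569 - 145)/8 = 303 and the supply price is (911 + 145)/4 = 264.
Deadweight loss = ½ · (303 - 264) · (249 - 145) = ½ · 39 · 104 = 2028.

2028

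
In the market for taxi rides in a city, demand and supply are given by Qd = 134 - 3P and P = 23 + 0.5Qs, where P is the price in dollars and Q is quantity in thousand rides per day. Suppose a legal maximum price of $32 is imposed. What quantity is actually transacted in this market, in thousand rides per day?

Rearranging supply gives Qs = 2P - 46. Without the control the market clears where 134 - 3P = 2P - 46, i.e. P* = 36 and Q* = 26.
Because the ceiling (32) lies below the market-clearing price, it is binding.
At P = 32: Qd = 134 - 3·32 = 38 and Qs = 2·32 - 46 = 18.
The quantity actually transacted is the short side, supply: 18.

18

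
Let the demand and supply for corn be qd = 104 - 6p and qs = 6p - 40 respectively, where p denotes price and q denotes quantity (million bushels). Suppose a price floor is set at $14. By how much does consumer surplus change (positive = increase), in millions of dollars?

Without the control the market clears where 104 - 6p = 6p - 40, i.e. p* = 12 and q* = 32.
Since 14 > 12, the floor is binding.
At p = 14: qd = 104 - 6·14 = 20 and qs = 6·14 - 40 = 44.
Consumer surplus without the control is ½ · (52/3 - 12) · 32 = 256/3.
With the floor, consumers buy 20 units at 14, so CS = ½ · (52/3 - 14) · 20 = 100/3.
Change in consumer surplus = 100/3 - 256/3 = -52.

-52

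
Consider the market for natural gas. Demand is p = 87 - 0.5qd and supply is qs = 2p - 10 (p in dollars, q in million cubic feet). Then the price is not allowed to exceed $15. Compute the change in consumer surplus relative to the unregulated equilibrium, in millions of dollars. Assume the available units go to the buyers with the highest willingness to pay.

Rearranging demand gives qd = 174 - 2p. In a free market, 174 - 2p = 2p - 10 gives the equilibrium p* = 46, q* = 82.
Since 15 < 46, the ceiling is binding.
At p = 15: qd = 174 - 2·15 = 144 and qs = 2·15 - 10 = 20.
Consumer surplus without the control is ½ · (87 - 46) · 82 = 1681.
With the ceiling, 20 units are sold at 15 (assume they go to the highest-value buyers). The demand price at q = 20 is 77, so CS = ½ · [(87 - 15) + (77 - 15)] · 20 = 1340.
Change in consumer surplus = 1340 - 1681 = -341.

-341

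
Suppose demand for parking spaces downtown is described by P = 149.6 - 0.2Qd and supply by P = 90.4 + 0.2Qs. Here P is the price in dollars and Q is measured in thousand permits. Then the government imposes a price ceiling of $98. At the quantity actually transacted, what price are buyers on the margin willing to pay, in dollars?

Rearranging demand gives Qd = 748 - 5P; rearranging supply gives Qs = 5P - 452. Equilibrium: 748 - 5P = 5P - 452, so 1200 = 10P and P* = 120, Q* = 148.
Because the ceiling (98) lies below the market-clearing price, it is binding.
At P = 98: Qd = 748 - 5·98 = 258 and Qs = 5·98 - 452 = 38.
Only 38 units reach the market. On the demand curve, the marginal buyer's willingness to pay at Q = 38 is (748 - 38)/5 = 142.

142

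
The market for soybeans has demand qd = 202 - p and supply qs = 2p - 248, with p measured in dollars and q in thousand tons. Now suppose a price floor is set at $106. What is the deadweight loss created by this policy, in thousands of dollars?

Setting quantity demanded equal to quantity supplied, 202 - p = 2p - 248, gives p* = 150 and q* = 52.
Since 106 is below p* = 150, the floor does not bind and the free-market outcome prevails.
Since the control does not bind, no trades are prevented and deadweight loss is zero.

0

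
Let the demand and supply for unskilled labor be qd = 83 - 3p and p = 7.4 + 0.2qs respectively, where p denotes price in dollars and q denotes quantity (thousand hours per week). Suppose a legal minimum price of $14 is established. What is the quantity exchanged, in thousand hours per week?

Rearranging supply gives qs = 5p - 37. In a free market, 83 - 3p = 5p - 37 gives the equilibrium p* = 15, q* = 38.
The floor of 14 is below the equilibrium price 15, so it is not binding; the market clears at p* = 15, q* = 38.

38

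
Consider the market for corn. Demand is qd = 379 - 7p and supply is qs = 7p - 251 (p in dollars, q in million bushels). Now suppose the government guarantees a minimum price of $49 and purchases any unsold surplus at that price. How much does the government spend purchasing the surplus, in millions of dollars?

Equilibrium: 379 - 7p = 7p - 251, so 630 = 14p and p* = 45, q* = 64.
Since 49 > 45, the floor is binding.
At p = 49: qd = 379 - 7·49 = 36 and qs = 7·49 - 251 = 92.
Surplus = qs - qd = 56.
Government expenditure = surplus × support price = 56 × 49 = 2744.

2744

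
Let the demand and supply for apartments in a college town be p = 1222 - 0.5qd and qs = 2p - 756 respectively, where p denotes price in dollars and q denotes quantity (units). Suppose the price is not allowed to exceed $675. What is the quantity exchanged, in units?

594

Rearranging demand gives qd = 2444 - 2p. Without the control the market clears where 2444 - 2p = 2p - 756, i.e. p* = 800 and q* = 844.
Because the ceiling (675) lies below the market-clearing price, it is binding.
At p = 675: qd = 2444 - 2·675 = 1094 and qs = 2·675 - 756 = 594.
The quantity actually transacted is the short side, supply: 594.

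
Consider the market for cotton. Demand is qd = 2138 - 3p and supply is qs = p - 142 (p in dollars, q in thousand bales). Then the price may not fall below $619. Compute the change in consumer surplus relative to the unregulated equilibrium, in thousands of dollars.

In a free market, 2138 - 3p = p - 142 gives the equilibrium p* = 570, q* = 428.
Since 619 > 570, the floor is binding.
At p = 619: qd = 2138 - 3·619 = 281 and qs = 619 - 142 = 477.
Consumer surplus without the control is ½ · (2138/3 - 570) · 428 = 91592/3.
With the floor, consumers buy 281 units at 619, so CS = ½ · (2138/3 - 619) · 281 = 78961/6.
Change in consumer surplus = 78961/6 - 91592/3 = -17370.5.

-17370.5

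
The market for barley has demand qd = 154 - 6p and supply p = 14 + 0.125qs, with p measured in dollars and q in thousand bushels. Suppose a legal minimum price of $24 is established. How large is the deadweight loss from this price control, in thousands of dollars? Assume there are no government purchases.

131.25

Rearranging supply gives qs = 8p - 112. Setting quantity demanded equal to quantity supplied, 154 - 6p = 8p - 112, gives p* = 19 and q* = 40.
The floor of 24 is above the equilibrium price 19, so it binds.
At p = 24: qd = 154 - 6·24 = 10 and qs = 8·24 - 112 = 80.
Quantity traded falls to 10. At q = 10 the demand price is (154 - 10)/6 = 24 and the supply price is (112 + 10)/8 = 15.25.
Deadweight loss = ½ · (24 - 15.25) · (40 - 10) = ½ · 8.75 · 30 = 131.25.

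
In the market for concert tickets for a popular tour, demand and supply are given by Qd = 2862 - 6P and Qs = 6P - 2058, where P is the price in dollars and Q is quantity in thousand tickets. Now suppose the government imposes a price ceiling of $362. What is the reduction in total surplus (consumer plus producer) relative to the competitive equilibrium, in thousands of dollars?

13824

Equilibrium: 2862 - 6P = 6P - 2058, so 4920 = 12P and P* = 410, Q* = 402.
The ceiling of 362 is below the equilibrium price 410, so it binds.
At P = 362: Qd = 2862 - 6·362 = 690 and Qs = 6·362 - 2058 = 114.
Quantity traded falls to 114. At Q = 114 the demand price is (2862 - 114)/6 = 458 and the supply price is (2058 + 114)/6 = 362.
Deadweight loss = ½ · (458 - 362) · (402 - 114) = ½ · 96 · 288 = 13824.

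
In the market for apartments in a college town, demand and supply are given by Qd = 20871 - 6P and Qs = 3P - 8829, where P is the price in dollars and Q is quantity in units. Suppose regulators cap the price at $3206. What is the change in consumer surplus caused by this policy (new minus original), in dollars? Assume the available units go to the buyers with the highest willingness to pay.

In a free market, 20871 - 6P = 3P - 8829 gives the equilibrium P* = 3300, Q* = 1071.
The ceiling of 3206 is below the equilibrium price 3300, so it binds.
At P = 3206: Qd = 20871 - 6·3206 = 1635 and Qs = 3·3206 - 8829 = 789.
Consumer surplus without the control is ½ · (3478.5 - 3300) · 1071 = 95586.75.
With the ceiling, 789 units are sold at 3206 (assume they go to the highest-value buyers). The demand price at Q = 789 is 3347, so CS = ½ · [(3478.5 - 3206) + (3347 - 3206)] · 789 = 163125.75.
Change in consumer surplus = 163125.75 - 95586.75 = 67539.

67539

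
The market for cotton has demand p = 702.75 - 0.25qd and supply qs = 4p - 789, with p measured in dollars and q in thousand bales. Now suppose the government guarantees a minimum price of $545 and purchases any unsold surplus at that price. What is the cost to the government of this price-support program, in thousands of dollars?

414200

Rearranging demand gives qd = 2811 - 4p. Setting quantity demanded equal to quantity supplied, 2811 - 4p = 4p - 789, gives p* = 450 and q* = 1011.
The floor of 545 is above the equilibrium price 450, so it binds.
At p = 545: qd = 2811 - 4·545 = 631 and qs = 4·545 - 789 = 1391.
Surplus = qs - qd = 760.
Government expenditure = surplus × support price = 760 × 545 = 414200.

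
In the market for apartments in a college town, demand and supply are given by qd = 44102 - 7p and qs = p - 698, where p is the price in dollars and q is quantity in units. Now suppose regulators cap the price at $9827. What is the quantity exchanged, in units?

4902

In a free market, 44102 - 7p = p - 698 gives the equilibrium p* = 5600, q* = 4902.
Since 9827 is above p* = 5600, the ceiling does not bind and the free-market outcome prevails.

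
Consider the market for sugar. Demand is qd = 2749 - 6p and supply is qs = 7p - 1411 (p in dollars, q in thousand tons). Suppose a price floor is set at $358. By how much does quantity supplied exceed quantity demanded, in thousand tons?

494

Equilibrium: 2749 - 6p = 7p - 1411, so 4160 = 13p and p* = 320, q* = 829.
Since 358 > 320, the floor is binding.
At p = 358: qd = 2749 - 6·358 = 601 and qs = 7·358 - 1411 = 1095.
Surplus = qs - qd = 1095 - 601 = 494.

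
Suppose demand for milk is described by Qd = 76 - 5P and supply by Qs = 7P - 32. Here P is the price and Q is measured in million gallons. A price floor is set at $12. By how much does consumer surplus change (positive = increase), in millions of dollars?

-70.5

Equilibrium: 76 - 5P = 7P - 32, so 108 = 12P and P* = 9, Q* = 31.
The floor of 12 is above the equilibrium price 9, so it binds.
At P = 12: Qd = 76 - 5·12 = 16 and Qs = 7·12 - 32 = 52.
Consumer surplus without the control is ½ · (15.2 - 9) · 31 = 96.1.
With the floor, consumers buy 16 units at 12, so CS = ½ · (15.2 - 12) · 16 = 25.6.
Change in consumer surplus = 25.6 - 96.1 = -70.5.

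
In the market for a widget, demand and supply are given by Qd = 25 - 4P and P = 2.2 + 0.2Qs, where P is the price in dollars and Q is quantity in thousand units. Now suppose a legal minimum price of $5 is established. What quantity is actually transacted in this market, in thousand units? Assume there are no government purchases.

5

Rearranging supply gives Qs = 5P - 11. In a free market, 25 - 4P = 5P - 11 gives the equilibrium P* = 4, Q* = 9.
Since 5 > 4, the floor is binding.
At P = 5: Qd = 25 - 4·5 = 5 and Qs = 5·5 - 11 = 14.
The quantity actually transacted is the short side, demand: 5.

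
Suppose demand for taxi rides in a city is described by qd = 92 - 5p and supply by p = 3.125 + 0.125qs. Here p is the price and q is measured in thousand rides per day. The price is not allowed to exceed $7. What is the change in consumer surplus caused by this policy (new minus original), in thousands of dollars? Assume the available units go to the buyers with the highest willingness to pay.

36.4

Rearranging supply gives qs = 8p - 25. Without the control the market clears where 92 - 5p = 8p - 25, i.e. p* = 9 and q* = 47.
The ceiling of 7 is below the equilibrium price 9, so it binds.
At p = 7: qd = 92 - 5·7 = 57 and qs = 8·7 - 25 = 31.
Consumer surplus without the control is ½ · (18.4 - 9) · 47 = 220.9.
With the ceiling, 31 units are sold at 7 (assume they go to the highest-value buyers). The demand price at q = 31 is 12.2, so CS = ½ · [(18.4 - 7) + (12.2 - 7)] · 31 = 257.3.
Change in consumer surplus = 257.3 - 220.9 = 36.4.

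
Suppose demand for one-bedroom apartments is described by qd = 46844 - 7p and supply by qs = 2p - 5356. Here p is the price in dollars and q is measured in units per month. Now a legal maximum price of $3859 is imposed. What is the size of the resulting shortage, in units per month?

17469

In a free market, 46844 - 7p = 2p - 5356 gives the equilibrium p* = 5800, q* = 6244.
Since 3859 < 5800, the ceiling is binding.
At p = 3859: qd = 46844 - 7·3859 = 19831 and qs = 2·3859 - 5356 = 2362.
Shortage = qd - qs = 19831 - 2362 = 17469.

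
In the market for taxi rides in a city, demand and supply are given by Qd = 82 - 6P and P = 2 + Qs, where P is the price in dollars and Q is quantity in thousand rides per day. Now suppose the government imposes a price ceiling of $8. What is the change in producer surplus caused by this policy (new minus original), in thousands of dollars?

-32

Rearranging supply gives Qs = P - 2. Setting quantity demanded equal to quantity supplied, 82 - 6P = P - 2, gives P* = 12 and Q* = 10.
Since 8 < 12, the ceiling is binding.
At P = 8: Qd = 82 - 6·8 = 34 and Qs = 8 - 2 = 6.
Producer surplus without the control is ½ · (12 - 2) · 10 = 50.
With the ceiling, producers sell 6 units at 8, so PS = ½ · (8 - 2) · 6 = 18.
Change in producer surplus = 18 - 50 = -32.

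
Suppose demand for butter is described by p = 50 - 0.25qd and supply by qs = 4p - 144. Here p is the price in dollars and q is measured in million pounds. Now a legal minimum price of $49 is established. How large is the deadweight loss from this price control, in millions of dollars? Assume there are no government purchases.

Rearranging demand gives qd = 200 - 4p. Without the control the market clears where 200 - 4p = 4p - 144, i.e. p* = 43 and q* = 28.
The floor of 49 is above the equilibrium price 43, so it binds.
At p = 49: qd = 200 - 4·49 = 4 and qs = 4·49 - 144 = 52.
Quantity traded falls to 4. At q = 4 the demand price is (200 - 4)/4 = 49 and the supply price is (144 + 4)/4 = 37.
Deadweight loss = ½ · (49 - 37) · (28 - 4) = ½ · 12 · 24 = 144.

144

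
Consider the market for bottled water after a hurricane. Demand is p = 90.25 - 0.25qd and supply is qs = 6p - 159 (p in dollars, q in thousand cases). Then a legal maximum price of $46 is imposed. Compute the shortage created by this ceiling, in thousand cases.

60

Rearranging demand gives qd = 361 - 4p. Equilibrium: 361 - 4p = 6p - 159, so 520 = 10p and p* = 52, q* = 153.
The ceiling of 46 is below the equilibrium price 52, so it binds.
At p = 46: qd = 361 - 4·46 = 177 and qs = 6·46 - 159 = 117.
Shortage = qd - qs = 177 - 117 = 60.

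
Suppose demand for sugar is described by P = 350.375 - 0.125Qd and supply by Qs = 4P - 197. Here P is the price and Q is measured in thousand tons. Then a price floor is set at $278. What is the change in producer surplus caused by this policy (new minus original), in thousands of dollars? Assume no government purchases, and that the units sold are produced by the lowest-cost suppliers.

Rearranging demand gives Qd = 2803 - 8P. Equilibrium: 2803 - 8P = 4P - 197, so 3000 = 12P and P* = 250, Q* = 803.
Since 278 > 250, the floor is binding.
At P = 278: Qd = 2803 - 8·278 = 579 and Qs = 4·278 - 197 = 915.
Producer surplus without the control is ½ · (250 - 49.25) · 803 = 80601.125.
With the floor, 579 units are sold at 278. The supply price at Q = 579 is 194, so PS = ½ · [(278 - 49.25) + (278 - 194)] · 579 = 90541.125.
Change in producer surplus = 90541.125 - 80601.125 = 9940.

9940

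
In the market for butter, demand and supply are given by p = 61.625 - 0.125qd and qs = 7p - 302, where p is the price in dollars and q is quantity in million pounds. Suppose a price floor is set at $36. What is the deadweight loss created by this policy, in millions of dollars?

0

Rearranging demand gives qd = 493 - 8p. Without the control the market clears where 493 - 8p = 7p - 302, i.e. p* = 53 and q* = 69.
Since 36 is below p* = 53, the floor does not bind and the free-market outcome prevails.
Since the control does not bind, no trades are prevented and deadweight loss is zero.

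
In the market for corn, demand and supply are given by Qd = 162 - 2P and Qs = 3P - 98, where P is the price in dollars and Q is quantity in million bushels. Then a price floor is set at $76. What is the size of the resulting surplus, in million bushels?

120

Without the control the market clears where 162 - 2P = 3P - 98, i.e. P* = 52 and Q* = 58.
Because the floor (76) lies above the market-clearing price, it is binding.
At P = 76: Qd = 162 - 2·76 = 10 and Qs = 3·76 - 98 = 130.
Surplus = Qs - Qd = 130 - 10 = 120.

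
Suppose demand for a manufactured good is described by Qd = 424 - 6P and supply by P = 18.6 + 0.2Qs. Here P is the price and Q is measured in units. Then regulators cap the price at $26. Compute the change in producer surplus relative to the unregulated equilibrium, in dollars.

Rearranging supply gives Qs = 5P - 93. In a free market, 424 - 6P = 5P - 93 gives the equilibrium P* = 47, Q* = 142.
Since 26 < 47, the ceiling is binding.
At P = 26: Qd = 424 - 6·26 = 268 and Qs = 5·26 - 93 = 37.
Producer surplus without the control is ½ · (47 - 18.6) · 142 = 2016.4.
With the ceiling, producers sell 37 units at 26, so PS = ½ · (26 - 18.6) · 37 = 136.9.
Change in producer surplus = 136.9 - 2016.4 = -1879.5.

-1879.5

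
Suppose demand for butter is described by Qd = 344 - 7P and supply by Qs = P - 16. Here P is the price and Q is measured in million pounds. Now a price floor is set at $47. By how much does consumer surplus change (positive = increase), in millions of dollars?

-44

In a free market, 344 - 7P = P - 16 gives the equilibrium P* = 45, Q* = 29.
Because the floor (47) lies above the market-clearing price, it is binding.
At P = 47: Qd = 344 - 7·47 = 15 and Qs = 47 - 16 = 31.
Consumer surplus without the control is ½ · (344/7 - 45) · 29 = 841/14.
With the floor, consumers buy 15 units at 47, so CS = ½ · (344/7 - 47) · 15 = 225/14.
Change in consumer surplus = 225/14 - 841/14 = -44.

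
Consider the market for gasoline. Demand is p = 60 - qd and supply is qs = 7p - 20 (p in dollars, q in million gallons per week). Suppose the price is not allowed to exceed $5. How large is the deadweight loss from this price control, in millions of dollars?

700

Rearranging demand gives qd = 60 - p. Setting quantity demanded equal to quantity supplied, 60 - p = 7p - 20, gives p* = 10 and q* = 50.
Since 5 < 10, the ceiling is binding.
At p = 5: qd = 60 - 5 = 55 and qs = 7·5 - 20 = 15.
Quantity traded falls to 15. At q = 15 the demand price is 60 - 15 = 45 and the supply price is (20 + 15)/7 = 5.
Deadweight loss = ½ · (45 - 5) · (50 - 15) = ½ · 40 · 35 = 700.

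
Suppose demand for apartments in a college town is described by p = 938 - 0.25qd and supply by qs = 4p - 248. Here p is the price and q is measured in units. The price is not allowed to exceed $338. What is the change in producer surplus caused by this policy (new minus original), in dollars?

Rearranging demand gives qd = 3752 - 4p. Without the control the market clears where 3752 - 4p = 4p - 248, i.e. p* = 500 and q* = 1752.
The ceiling of 338 is below the equilibrium price 500, so it binds.
At p = 338: qd = 3752 - 4·338 = 2400 and qs = 4·338 - 248 = 1104.
Producer surplus without the control is ½ · (500 - 62) · 1752 = 383688.
With the ceiling, producers sell 1104 units at 338, so PS = ½ · (338 - 62) · 1104 = 152352.
Change in producer surplus = 152352 - 383688 = -231336.

-231336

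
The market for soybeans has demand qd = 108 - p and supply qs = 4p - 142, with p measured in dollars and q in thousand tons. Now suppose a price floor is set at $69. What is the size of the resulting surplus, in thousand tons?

Without the control the market clears where 108 - p = 4p - 142, i.e. p* = 50 and q* = 58.
Since 69 > 50, the floor is binding.
At p = 69: qd = 108 - 69 = 39 and qs = 4·69 - 142 = 134.
Surplus = qs - qd = 134 - 39 = 95.

95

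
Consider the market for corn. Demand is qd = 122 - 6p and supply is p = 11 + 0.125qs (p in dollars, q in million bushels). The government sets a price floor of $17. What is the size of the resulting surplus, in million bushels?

28

Rearranging supply gives qs = 8p - 88. In a free market, 122 - 6p = 8p - 88 gives the equilibrium p* = 15, q* = 32.
The floor of 17 is above the equilibrium price 15, so it binds.
At p = 17: qd = 122 - 6·17 = 20 and qs = 8·17 - 88 = 48.
Surplus = qs - qd = 48 - 20 = 28.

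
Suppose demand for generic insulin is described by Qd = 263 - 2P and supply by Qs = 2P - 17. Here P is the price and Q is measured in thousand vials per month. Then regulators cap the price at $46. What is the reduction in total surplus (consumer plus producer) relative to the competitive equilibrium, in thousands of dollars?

1152

Setting quantity demanded equal to quantity supplied, 263 - 2P = 2P - 17, gives P* = 70 and Q* = 123.
Because the ceiling (46) lies below the market-clearing price, it is binding.
At P = 46: Qd = 263 - 2·46 = 171 and Qs = 2·46 - 17 = 75.
Quantity traded falls to 75. At Q = 75 the demand price is (263 - 75)/2 = 94 and the supply price is (17 + 75)/2 = 46.
Deadweight loss = ½ · (94 - 46) · (123 - 75) = ½ · 48 · 48 = 1152.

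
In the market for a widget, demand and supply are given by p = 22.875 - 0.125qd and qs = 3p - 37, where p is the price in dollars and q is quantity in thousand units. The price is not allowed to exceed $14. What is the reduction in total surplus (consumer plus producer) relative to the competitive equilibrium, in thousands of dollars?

74.25

Rearranging demand gives qd = 183 - 8p. Equilibrium: 183 - 8p = 3p - 37, so 220 = 11p and p* = 20, q* = 23.
Because the ceiling (14) lies below the market-clearing price, it is binding.
At p = 14: qd = 183 - 8·14 = 71 and qs = 3·14 - 37 = 5.
Quantity traded falls to 5. At q = 5 the demand price is (183 - 5)/8 = 22.25 and the supply price is (37 + 5)/3 = 14.
Deadweight loss = ½ · (22.25 - 14) · (23 - 5) = ½ · 8.25 · 18 = 74.25.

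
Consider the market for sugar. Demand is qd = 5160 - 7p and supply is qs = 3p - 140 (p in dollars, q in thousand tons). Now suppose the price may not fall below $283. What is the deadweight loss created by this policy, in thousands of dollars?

0

Without the control the market clears where 5160 - 7p = 3p - 140, i.e. p* = 530 and q* = 1450.
Since 283 is below p* = 530, the floor does not bind and the free-market outcome prevails.
Since the control does not bind, no trades are prevented and deadweight loss is zero.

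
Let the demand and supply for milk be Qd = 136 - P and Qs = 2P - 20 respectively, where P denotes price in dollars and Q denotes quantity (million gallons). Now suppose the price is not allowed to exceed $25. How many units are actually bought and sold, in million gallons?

30

Setting quantity demanded equal to quantity supplied, 136 - P = 2P - 20, gives P* = 52 and Q* = 84.
Because the ceiling (25) lies below the market-clearing price, it is binding.
At P = 25: Qd = 136 - 25 = 111 and Qs = 2·25 - 20 = 30.
The quantity actually transacted is the short side, supply: 30.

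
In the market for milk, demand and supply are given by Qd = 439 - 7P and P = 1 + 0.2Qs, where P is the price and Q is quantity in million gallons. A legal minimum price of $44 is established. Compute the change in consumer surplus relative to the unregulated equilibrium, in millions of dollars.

Rearranging supply gives Qs = 5P - 5. Without the control the market clears where 439 - 7P = 5P - 5, i.e. P* = 37 and Q* = 180.
Because the floor (44) lies above the market-clearing price, it is binding.
At P = 44: Qd = 439 - 7·44 = 131 and Qs = 5·44 - 5 = 215.
Consumer surplus without the control is ½ · (439/7 - 37) · 180 = 16200/7.
With the floor, consumers buy 131 units at 44, so CS = ½ · (439/7 - 44) · 131 = 17161/14.
Change in consumer surplus = 17161/14 - 16200/7 = -1088.5.

-1088.5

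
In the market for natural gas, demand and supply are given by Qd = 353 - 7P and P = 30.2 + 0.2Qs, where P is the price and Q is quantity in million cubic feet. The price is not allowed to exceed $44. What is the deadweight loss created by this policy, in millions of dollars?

Rearranging supply gives Qs = 5P - 151. Setting quantity demanded equal to quantity supplied, 353 - 7P = 5P - 151, gives P* = 42 and Q* = 59.
The ceiling of 44 is above the equilibrium price 42, so it is not binding; the market clears at P* = 42, Q* = 59.
Since the control does not bind, no trades are prevented and deadweight loss is zero.

0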